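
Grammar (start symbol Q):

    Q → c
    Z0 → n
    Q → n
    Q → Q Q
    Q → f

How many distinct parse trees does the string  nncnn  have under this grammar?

14

Parse trees for nncnn (showing first 6 of 14):
  [Q [Q n] [Q [Q n] [Q [Q c] [Q [Q n] [Q n]]]]]
  [Q [Q n] [Q [Q n] [Q [Q [Q c] [Q n]] [Q n]]]]
  [Q [Q n] [Q [Q [Q n] [Q c]] [Q [Q n] [Q n]]]]
  [Q [Q n] [Q [Q [Q n] [Q [Q c] [Q n]]] [Q n]]]
  [Q [Q n] [Q [Q [Q [Q n] [Q c]] [Q n]] [Q n]]]
  [Q [Q [Q n] [Q n]] [Q [Q c] [Q [Q n] [Q n]]]]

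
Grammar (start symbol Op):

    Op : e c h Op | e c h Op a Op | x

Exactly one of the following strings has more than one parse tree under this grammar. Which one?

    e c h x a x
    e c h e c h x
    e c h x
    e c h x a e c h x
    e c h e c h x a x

e c h e c h x a x

e c h x a x: 1 tree
e c h e c h x: 1 tree
e c h x: 1 tree
e c h x a e c h x: 1 tree
e c h e c h x a x: 2 trees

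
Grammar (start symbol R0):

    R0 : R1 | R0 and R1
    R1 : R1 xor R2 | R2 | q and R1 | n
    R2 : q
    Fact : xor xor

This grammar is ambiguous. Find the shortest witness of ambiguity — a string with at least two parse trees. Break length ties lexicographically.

q and n

length 1: no string has ≥2 trees
length 3: q and n has 2 parse trees

Two derivations of q and n:
  R0 ⇒ R1 ⇒ q and R1 ⇒ q and n
  R0 ⇒ R0 and R1 ⇒ R1 and R1 ⇒ R2 and R1 ⇒ q and R1 ⇒ q and n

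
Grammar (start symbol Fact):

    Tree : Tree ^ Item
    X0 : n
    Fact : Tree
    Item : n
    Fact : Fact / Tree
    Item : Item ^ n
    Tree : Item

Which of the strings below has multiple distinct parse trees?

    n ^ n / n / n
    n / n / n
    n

n ^ n / n / n

n ^ n / n / n: 2 trees
n / n / n: 1 tree
n: 1 tree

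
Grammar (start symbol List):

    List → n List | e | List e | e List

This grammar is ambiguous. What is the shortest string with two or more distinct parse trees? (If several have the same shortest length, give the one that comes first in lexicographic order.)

e e

length 1: no string has ≥2 trees
length 2: e e has 2 parse trees

Two derivations of e e:
  List ⇒ List e ⇒ e e
  List ⇒ e List ⇒ e e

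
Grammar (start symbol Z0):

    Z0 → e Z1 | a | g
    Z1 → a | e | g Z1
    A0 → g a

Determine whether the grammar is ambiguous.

Only Z0, Z1 are reachable from Z0; ignoring the rest: The reachable rules are right-linear with at most one rule per (nonterminal, next-terminal) pair. Each input token forces the next rule, so parsing is deterministic.

Unambiguous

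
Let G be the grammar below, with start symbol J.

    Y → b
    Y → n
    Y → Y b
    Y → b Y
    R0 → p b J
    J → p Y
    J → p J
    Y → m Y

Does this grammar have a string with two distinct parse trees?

Witness: p b b

Derivation 1: J ⇒ p Y ⇒ p Y b ⇒ p b b
Derivation 2: J ⇒ p Y ⇒ p b Y ⇒ p b b

Two distinct leftmost derivations for the same string.

Ambiguous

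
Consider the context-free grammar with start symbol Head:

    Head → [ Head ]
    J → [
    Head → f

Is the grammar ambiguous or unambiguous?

Only Head is reachable from Head; ignoring the rest: Each string is a nest of matched brackets around a single atom. An opening bracket forces the recursive rule; an atom forces the base rule.

Unambiguous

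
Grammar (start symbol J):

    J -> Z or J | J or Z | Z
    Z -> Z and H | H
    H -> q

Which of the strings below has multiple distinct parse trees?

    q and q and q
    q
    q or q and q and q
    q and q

q and q and q: 1 tree
q: 1 tree
q or q and q and q: 2 trees
q and q: 1 tree

q or q and q and q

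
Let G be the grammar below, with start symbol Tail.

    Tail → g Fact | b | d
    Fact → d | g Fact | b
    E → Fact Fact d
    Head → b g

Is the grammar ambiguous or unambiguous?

Unambiguous

Only Tail, Fact are reachable from Tail; ignoring the rest: Restricted to the reachable nonterminals, every rule has the form A → t or A → t B, and no two rules for the same A share a first terminal. The grammar encodes a DFA — one run per string.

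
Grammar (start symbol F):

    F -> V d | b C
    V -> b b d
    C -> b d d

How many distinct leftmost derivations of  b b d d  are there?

2

Parse trees for b b d d:
  [F [V b b d] d]
  [F b [C b d d]]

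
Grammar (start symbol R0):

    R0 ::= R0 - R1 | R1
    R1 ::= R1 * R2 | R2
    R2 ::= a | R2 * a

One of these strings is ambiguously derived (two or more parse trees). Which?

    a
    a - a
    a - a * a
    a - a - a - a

a - a * a

a: 1 tree
a - a: 1 tree
a - a * a: 2 trees
a - a - a - a: 1 tree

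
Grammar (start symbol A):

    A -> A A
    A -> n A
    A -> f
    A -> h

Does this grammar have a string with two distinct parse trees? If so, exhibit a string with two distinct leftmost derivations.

Ambiguous

Witness: f f f

Derivation 1: A ⇒ A A ⇒ A A A ⇒ f A A ⇒ f f A ⇒ f f f
Derivation 2: A ⇒ A A ⇒ f A ⇒ f A A ⇒ f f A ⇒ f f f

Two distinct leftmost derivations for the same string.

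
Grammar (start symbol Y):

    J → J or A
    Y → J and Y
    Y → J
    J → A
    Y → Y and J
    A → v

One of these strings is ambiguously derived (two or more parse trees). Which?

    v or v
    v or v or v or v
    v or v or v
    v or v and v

v or v and v

v or v: 1 tree
v or v or v or v: 1 tree
v or v or v: 1 tree
v or v and v: 2 trees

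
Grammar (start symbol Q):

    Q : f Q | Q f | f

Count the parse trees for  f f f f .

8

Parse trees for f f f f:
  [Q f [Q f [Q f [Q f]]]]
  [Q f [Q f [Q [Q f] f]]]
  [Q f [Q [Q f [Q f]] f]]
  [Q f [Q [Q [Q f] f] f]]
  [Q [Q f [Q f [Q f]]] f]
  [Q [Q f [Q [Q f] f]] f]
  [Q [Q [Q f [Q f]] f] f]
  [Q [Q [Q [Q f] f] f] f]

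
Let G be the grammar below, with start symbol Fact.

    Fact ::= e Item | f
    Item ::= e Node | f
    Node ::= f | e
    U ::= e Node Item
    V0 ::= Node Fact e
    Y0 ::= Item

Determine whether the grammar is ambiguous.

Unambiguous

(U, V0, Y0 are unreachable from Fact, so their rules don't affect L(Fact).) Each reachable nonterminal has at most one production per leading terminal, and all productions are right-linear; the derivation is determined token-by-token.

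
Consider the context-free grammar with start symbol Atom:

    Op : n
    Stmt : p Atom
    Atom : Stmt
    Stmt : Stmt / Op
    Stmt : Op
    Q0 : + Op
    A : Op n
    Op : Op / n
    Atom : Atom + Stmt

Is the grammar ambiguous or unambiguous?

Witness: n / n

Derivation 1: Atom ⇒ Stmt ⇒ Stmt / Op ⇒ Op / Op ⇒ n / Op ⇒ n / n
Derivation 2: Atom ⇒ Stmt ⇒ Op ⇒ Op / n ⇒ n / n

Two distinct leftmost derivations for the same string.

Ambiguous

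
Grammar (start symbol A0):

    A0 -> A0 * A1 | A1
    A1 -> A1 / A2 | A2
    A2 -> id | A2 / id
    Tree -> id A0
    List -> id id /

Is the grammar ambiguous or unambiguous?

Ambiguous

Witness: id / id

Derivation 1: A0 ⇒ A1 ⇒ A1 / A2 ⇒ A2 / A2 ⇒ id / A2 ⇒ id / id
Derivation 2: A0 ⇒ A1 ⇒ A2 ⇒ A2 / id ⇒ id / id

Two distinct leftmost derivations for the same string.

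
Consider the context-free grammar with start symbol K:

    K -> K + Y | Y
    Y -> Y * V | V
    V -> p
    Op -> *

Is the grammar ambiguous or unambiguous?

Unambiguous

Only K, Y, V are reachable from K; ignoring the rest: This is a standard precedence ladder (K over Y over V), with each level left-recursive on its own operator ('+' at K, '*' at Y). That structure is LR(1), hence unambiguous.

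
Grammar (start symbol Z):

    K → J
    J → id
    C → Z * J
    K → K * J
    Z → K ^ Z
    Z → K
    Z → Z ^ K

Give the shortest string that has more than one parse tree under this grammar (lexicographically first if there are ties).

id ^ id

length 1: no string has ≥2 trees
length 3: id ^ id has 2 parse trees

Two derivations of id ^ id:
  Z ⇒ K ^ Z ⇒ J ^ Z ⇒ id ^ Z ⇒ id ^ K ⇒ id ^ J ⇒ id ^ id
  Z ⇒ Z ^ K ⇒ K ^ K ⇒ J ^ K ⇒ id ^ K ⇒ id ^ J ⇒ id ^ id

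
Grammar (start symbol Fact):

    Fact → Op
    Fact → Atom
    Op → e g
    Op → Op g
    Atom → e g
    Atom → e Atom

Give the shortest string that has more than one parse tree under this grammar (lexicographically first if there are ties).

e g

length 2: e g has 2 parse trees

Two derivations of e g:
  Fact ⇒ Op ⇒ e g
  Fact ⇒ Atom ⇒ e g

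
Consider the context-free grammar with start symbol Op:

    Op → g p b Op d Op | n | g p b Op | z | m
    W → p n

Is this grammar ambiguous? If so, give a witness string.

Witness: g p b g p b m d m

Derivation 1: Op ⇒ g p b Op d Op ⇒ g p b g p b Op d Op ⇒ g p b g p b m d Op ⇒ g p b g p b m d m
Derivation 2: Op ⇒ g p b Op ⇒ g p b g p b Op d Op ⇒ g p b g p b m d Op ⇒ g p b g p b m d m

Two distinct leftmost derivations for the same string.

Ambiguous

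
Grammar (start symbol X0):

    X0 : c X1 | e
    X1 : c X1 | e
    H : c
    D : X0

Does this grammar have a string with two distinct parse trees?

Unambiguous

(H, D are unreachable from X0, so their rules don't affect L(X0).) Each reachable nonterminal has at most one production per leading terminal, and all productions are right-linear; the derivation is determined token-by-token.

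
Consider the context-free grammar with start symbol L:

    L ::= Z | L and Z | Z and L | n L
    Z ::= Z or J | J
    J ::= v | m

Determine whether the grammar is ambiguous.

Ambiguous

Witness: m and m

Derivation 1: L ⇒ L and Z ⇒ Z and Z ⇒ J and Z ⇒ m and Z ⇒ m and J ⇒ m and m
Derivation 2: L ⇒ Z and L ⇒ J and L ⇒ m and L ⇒ m and Z ⇒ m and J ⇒ m and m

Two distinct leftmost derivations for the same string.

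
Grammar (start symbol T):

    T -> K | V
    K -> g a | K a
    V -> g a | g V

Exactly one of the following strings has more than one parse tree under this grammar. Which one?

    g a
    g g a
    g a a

g a

g a: 2 trees
g g a: 1 tree
g a a: 1 tree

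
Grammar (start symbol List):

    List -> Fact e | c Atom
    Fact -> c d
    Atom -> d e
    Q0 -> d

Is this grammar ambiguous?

Ambiguous

Witness: c d e

Derivation 1: List ⇒ Fact e ⇒ c d e
Derivation 2: List ⇒ c Atom ⇒ c d e

Two distinct leftmost derivations for the same string.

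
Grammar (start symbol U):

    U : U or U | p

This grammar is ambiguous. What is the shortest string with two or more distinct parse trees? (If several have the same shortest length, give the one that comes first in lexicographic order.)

p or p or p

length 1: no string has ≥2 trees
length 3: no string has ≥2 trees
length 5: p or p or p has 2 parse trees

Two derivations of p or p or p:
  U ⇒ U or U ⇒ U or U or U ⇒ p or U or U ⇒ p or p or U ⇒ p or p or p
  U ⇒ U or U ⇒ p or U ⇒ p or U or U ⇒ p or p or U ⇒ p or p or p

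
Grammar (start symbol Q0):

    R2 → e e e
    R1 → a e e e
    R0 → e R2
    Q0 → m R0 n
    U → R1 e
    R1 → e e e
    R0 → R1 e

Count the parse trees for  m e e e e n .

Parse trees for m e e e e n:
  [Q0 m [R0 e [R2 e e e]] n]
  [Q0 m [R0 [R1 e e e] e] n]

2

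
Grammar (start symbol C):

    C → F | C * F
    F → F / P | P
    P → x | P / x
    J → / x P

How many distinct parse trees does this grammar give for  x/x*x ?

Parse trees for x/x*x:
  [C [C [F [F [P x]] / [P x]]] * [F [P x]]]
  [C [C [F [P [P x] / x]]] * [F [P x]]]

2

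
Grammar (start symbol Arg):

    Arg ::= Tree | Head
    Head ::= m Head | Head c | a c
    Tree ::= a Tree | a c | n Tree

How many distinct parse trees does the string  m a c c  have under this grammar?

Parse trees for m a c c:
  [Arg [Head m [Head [Head a c] c]]]
  [Arg [Head [Head m [Head a c]] c]]

2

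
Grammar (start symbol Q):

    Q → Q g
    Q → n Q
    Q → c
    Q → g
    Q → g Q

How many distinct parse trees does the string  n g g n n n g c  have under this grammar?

Parse trees for n g g n n n g c:
  [Q n [Q g [Q g [Q n [Q n [Q n [Q g [Q c]]]]]]]]

1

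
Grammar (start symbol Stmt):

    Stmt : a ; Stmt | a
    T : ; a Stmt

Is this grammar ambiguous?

(T is unreachable from Stmt, so its rules don't affect L(Stmt).) Right-recursive list with a separator: after each atom, whether the separator follows determines the rule. One parse per string.

Unambiguous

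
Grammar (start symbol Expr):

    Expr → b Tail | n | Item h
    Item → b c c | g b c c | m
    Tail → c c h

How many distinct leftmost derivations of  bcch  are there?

Parse trees for bcch:
  [Expr b [Tail c c h]]
  [Expr [Item b c c] h]

2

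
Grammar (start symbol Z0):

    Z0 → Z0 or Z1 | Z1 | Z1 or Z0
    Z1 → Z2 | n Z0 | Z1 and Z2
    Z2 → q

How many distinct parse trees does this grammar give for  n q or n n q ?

Parse trees for n q or n n q:
  [Z0 [Z0 [Z1 n [Z0 [Z1 [Z2 q]]]]] or [Z1 n [Z0 [Z1 n [Z0 [Z1 [Z2 q]]]]]]]
  [Z0 [Z1 n [Z0 [Z0 [Z1 [Z2 q]]] or [Z1 n [Z0 [Z1 n [Z0 [Z1 [Z2 q]]]]]]]]]
  [Z0 [Z1 n [Z0 [Z1 [Z2 q]] or [Z0 [Z1 n [Z0 [Z1 n [Z0 [Z1 [Z2 q]]]]]]]]]]
  [Z0 [Z1 n [Z0 [Z1 [Z2 q]]]] or [Z0 [Z1 n [Z0 [Z1 n [Z0 [Z1 [Z2 q]]]]]]]]

4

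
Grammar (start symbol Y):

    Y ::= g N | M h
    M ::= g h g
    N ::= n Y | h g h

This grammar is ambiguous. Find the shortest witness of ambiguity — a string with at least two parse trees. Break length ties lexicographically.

g h g h

length 4: g h g h has 2 parse trees

Two derivations of g h g h:
  Y ⇒ g N ⇒ g h g h
  Y ⇒ M h ⇒ g h g h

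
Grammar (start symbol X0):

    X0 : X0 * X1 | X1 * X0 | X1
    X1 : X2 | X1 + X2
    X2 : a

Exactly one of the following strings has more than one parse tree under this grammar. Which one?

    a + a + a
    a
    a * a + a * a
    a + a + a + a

a * a + a * a

a + a + a: 1 tree
a: 1 tree
a * a + a * a: 4 trees
a + a + a + a: 1 tree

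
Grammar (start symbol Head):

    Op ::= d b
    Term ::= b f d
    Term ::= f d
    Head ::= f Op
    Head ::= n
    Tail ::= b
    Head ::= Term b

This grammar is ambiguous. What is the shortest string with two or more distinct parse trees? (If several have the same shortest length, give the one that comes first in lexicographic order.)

f d b

length 1: no string has ≥2 trees
length 3: f d b has 2 parse trees

Two derivations of f d b:
  Head ⇒ f Op ⇒ f d b
  Head ⇒ Term b ⇒ f d b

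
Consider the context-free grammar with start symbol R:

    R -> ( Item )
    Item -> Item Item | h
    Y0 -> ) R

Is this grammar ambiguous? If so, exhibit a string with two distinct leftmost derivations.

Ambiguous

Witness: ( h h h )

Derivation 1: R ⇒ ( Item ) ⇒ ( Item Item ) ⇒ ( Item Item Item ) ⇒ ( h Item Item ) ⇒ ( h h Item ) ⇒ ( h h h )
Derivation 2: R ⇒ ( Item ) ⇒ ( Item Item ) ⇒ ( h Item ) ⇒ ( h Item Item ) ⇒ ( h h Item ) ⇒ ( h h h )

Two distinct leftmost derivations for the same string.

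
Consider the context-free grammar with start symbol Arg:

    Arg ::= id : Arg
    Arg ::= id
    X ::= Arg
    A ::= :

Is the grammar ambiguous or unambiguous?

Unambiguous

Only Arg is reachable from Arg; ignoring the rest: The reachable grammar is A → atom sep A | atom. Each atom is followed by either the separator (recurse) or end-of-string (stop) — no choice point.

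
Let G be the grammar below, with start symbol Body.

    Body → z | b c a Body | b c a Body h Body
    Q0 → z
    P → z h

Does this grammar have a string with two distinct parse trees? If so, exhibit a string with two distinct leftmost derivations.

Witness: b c a b c a z h z

Derivation 1: Body ⇒ b c a Body ⇒ b c a b c a Body h Body ⇒ b c a b c a z h Body ⇒ b c a b c a z h z
Derivation 2: Body ⇒ b c a Body h Body ⇒ b c a b c a Body h Body ⇒ b c a b c a z h Body ⇒ b c a b c a z h z

Two distinct leftmost derivations for the same string.

Ambiguous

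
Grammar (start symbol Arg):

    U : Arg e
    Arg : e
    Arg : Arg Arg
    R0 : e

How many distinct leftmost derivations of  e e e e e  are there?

14

Parse trees for e e e e e (showing first 6 of 14):
  [Arg [Arg e] [Arg [Arg e] [Arg [Arg e] [Arg [Arg e] [Arg e]]]]]
  [Arg [Arg e] [Arg [Arg e] [Arg [Arg [Arg e] [Arg e]] [Arg e]]]]
  [Arg [Arg e] [Arg [Arg [Arg e] [Arg e]] [Arg [Arg e] [Arg e]]]]
  [Arg [Arg e] [Arg [Arg [Arg e] [Arg [Arg e] [Arg e]]] [Arg e]]]
  [Arg [Arg e] [Arg [Arg [Arg [Arg e] [Arg e]] [Arg e]] [Arg e]]]
  [Arg [Arg [Arg e] [Arg e]] [Arg [Arg e] [Arg [Arg e] [Arg e]]]]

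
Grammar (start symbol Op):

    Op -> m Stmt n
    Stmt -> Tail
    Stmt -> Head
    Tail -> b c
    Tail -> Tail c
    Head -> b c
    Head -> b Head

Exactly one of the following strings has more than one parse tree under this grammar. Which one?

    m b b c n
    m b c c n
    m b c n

m b c n

m b b c n: 1 tree
m b c c n: 1 tree
m b c n: 2 trees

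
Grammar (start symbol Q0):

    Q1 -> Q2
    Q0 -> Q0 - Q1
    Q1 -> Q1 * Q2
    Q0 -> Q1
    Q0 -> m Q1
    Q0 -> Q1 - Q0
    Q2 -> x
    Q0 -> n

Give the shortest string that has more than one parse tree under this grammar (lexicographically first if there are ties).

length 1: no string has ≥2 trees
length 2: no string has ≥2 trees
length 3: x - x has 2 parse trees

Two derivations of x - x:
  Q0 ⇒ Q0 - Q1 ⇒ Q1 - Q1 ⇒ Q2 - Q1 ⇒ x - Q1 ⇒ x - Q2 ⇒ x - x
  Q0 ⇒ Q1 - Q0 ⇒ Q2 - Q0 ⇒ x - Q0 ⇒ x - Q1 ⇒ x - Q2 ⇒ x - x

x - x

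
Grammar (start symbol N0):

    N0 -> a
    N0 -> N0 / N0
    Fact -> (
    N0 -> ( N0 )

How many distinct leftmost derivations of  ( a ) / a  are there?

Parse trees for ( a ) / a:
  [N0 [N0 ( [N0 a] )] / [N0 a]]

1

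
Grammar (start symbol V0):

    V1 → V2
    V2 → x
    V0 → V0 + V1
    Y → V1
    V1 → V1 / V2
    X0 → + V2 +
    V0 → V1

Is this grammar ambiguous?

Unambiguous

Only V0, V1, V2 are reachable from V0; ignoring the rest: The grammar is stratified — V0 handles '+' (left-recursive), V1 handles '/', V2 atoms. Each operator has a fixed associativity and precedence level, so every string has one parse.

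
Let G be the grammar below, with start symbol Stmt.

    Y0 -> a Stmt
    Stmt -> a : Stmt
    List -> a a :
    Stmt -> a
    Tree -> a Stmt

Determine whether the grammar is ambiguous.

(Y0, List, Tree are unreachable from Stmt, so their rules don't affect L(Stmt).) Right-recursive list with a separator: after each atom, whether the separator follows determines the rule. One parse per string.

Unambiguous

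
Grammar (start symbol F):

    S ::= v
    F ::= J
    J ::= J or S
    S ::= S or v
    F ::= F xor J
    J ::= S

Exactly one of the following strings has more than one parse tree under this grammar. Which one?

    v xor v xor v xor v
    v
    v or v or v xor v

v xor v xor v xor v: 1 tree
v: 1 tree
v or v or v xor v: 4 trees

v or v or v xor v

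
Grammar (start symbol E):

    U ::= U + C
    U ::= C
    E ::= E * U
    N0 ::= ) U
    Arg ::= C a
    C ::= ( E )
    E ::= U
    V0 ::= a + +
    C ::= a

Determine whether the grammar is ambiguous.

Unambiguous

(Arg, V0, N0 are unreachable from E, so their rules don't affect L(E).) The grammar is stratified — E handles '*' (left-recursive), U handles '+', C atoms. Each operator has a fixed associativity and precedence level, so every string has one parse.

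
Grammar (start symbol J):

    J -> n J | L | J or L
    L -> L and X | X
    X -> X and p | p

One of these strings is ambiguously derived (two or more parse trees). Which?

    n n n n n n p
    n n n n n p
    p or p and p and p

p or p and p and p

n n n n n n p: 1 tree
n n n n n p: 1 tree
p or p and p and p: 4 trees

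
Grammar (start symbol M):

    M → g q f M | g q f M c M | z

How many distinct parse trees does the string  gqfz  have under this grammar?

1

Parse trees for gqfz:
  [M g q f [M z]]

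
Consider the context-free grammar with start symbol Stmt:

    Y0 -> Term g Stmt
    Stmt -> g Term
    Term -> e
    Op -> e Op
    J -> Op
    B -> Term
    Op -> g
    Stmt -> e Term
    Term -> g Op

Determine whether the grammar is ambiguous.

Unambiguous

(B, Y0, J are unreachable from Stmt, so their rules don't affect L(Stmt).) The reachable rules are right-linear with at most one rule per (nonterminal, next-terminal) pair. Each input token forces the next rule, so parsing is deterministic.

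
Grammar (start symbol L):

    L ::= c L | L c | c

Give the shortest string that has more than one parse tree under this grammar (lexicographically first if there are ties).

c c

length 1: no string has ≥2 trees
length 2: c c has 2 parse trees

Two derivations of c c:
  L ⇒ c L ⇒ c c
  L ⇒ L c ⇒ c c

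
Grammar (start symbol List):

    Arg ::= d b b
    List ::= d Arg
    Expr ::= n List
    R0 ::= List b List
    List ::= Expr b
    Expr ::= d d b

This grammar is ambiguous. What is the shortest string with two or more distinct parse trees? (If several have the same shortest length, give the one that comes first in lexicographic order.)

d d b b

length 4: d d b b has 2 parse trees

Two derivations of d d b b:
  List ⇒ d Arg ⇒ d d b b
  List ⇒ Expr b ⇒ d d b b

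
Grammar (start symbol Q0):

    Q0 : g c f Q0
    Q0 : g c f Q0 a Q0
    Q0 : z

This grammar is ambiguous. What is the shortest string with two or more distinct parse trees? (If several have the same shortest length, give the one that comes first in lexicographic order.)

length 1: no string has ≥2 trees
length 4: no string has ≥2 trees
length 6: no string has ≥2 trees
length 7: no string has ≥2 trees
length 9: g c f g c f z a z has 2 parse trees

Two derivations of g c f g c f z a z:
  Q0 ⇒ g c f Q0 ⇒ g c f g c f Q0 a Q0 ⇒ g c f g c f z a Q0 ⇒ g c f g c f z a z
  Q0 ⇒ g c f Q0 a Q0 ⇒ g c f g c f Q0 a Q0 ⇒ g c f g c f z a Q0 ⇒ g c f g c f z a z

g c f g c f z a z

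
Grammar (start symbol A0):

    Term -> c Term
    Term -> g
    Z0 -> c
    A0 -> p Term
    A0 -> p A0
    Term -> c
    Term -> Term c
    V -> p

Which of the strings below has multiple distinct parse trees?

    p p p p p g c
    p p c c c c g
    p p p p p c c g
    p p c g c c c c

p p p p p g c: 1 tree
p p c c c c g: 1 tree
p p p p p c c g: 1 tree
p p c g c c c c: 5 trees

p p c g c c c c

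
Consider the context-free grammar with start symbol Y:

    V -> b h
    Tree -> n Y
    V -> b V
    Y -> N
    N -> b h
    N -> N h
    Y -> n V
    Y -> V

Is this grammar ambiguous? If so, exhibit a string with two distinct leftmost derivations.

Witness: b h

Derivation 1: Y ⇒ N ⇒ b h
Derivation 2: Y ⇒ V ⇒ b h

Two distinct leftmost derivations for the same string.

Ambiguous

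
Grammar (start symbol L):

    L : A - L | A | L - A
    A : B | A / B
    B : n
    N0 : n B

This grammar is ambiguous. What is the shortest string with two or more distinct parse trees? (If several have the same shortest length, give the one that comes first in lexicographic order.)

length 1: no string has ≥2 trees
length 3: n - n has 2 parse trees

Two derivations of n - n:
  L ⇒ A - L ⇒ B - L ⇒ n - L ⇒ n - A ⇒ n - B ⇒ n - n
  L ⇒ L - A ⇒ A - A ⇒ B - A ⇒ n - A ⇒ n - B ⇒ n - n

n - n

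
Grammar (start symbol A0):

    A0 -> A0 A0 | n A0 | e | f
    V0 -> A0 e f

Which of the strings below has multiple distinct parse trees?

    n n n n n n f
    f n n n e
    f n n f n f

f n n f n f

n n n n n n f: 1 tree
f n n n e: 1 tree
f n n f n f: 4 trees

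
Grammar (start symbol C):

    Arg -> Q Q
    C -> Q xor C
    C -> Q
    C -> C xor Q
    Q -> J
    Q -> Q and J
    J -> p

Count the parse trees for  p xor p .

2

Parse trees for p xor p:
  [C [Q [J p]] xor [C [Q [J p]]]]
  [C [C [Q [J p]]] xor [Q [J p]]]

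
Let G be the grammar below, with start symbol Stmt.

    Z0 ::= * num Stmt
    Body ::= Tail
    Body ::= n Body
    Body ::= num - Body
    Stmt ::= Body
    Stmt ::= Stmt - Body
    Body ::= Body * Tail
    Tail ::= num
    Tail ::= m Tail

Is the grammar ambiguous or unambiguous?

Ambiguous

Witness: num - num

Derivation 1: Stmt ⇒ Body ⇒ num - Body ⇒ num - Tail ⇒ num - num
Derivation 2: Stmt ⇒ Stmt - Body ⇒ Body - Body ⇒ Tail - Body ⇒ num - Body ⇒ num - Tail ⇒ num - num

Two distinct leftmost derivations for the same string.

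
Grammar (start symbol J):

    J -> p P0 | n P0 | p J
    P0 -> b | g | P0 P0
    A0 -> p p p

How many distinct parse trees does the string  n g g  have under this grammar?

1

Parse trees for n g g:
  [J n [P0 [P0 g] [P0 g]]]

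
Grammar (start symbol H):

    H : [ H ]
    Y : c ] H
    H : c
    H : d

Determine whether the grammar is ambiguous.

(Y is unreachable from H, so its rules don't affect L(H).) L(H) is { openⁿ atom closeⁿ : n ≥ 0 }. The bracket depth fixes n, and the derivation is forced at every step.

Unambiguous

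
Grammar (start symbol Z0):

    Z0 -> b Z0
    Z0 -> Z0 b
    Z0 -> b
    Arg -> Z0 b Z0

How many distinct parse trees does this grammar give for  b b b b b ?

Parse trees for b b b b b (showing first 6 of 16):
  [Z0 b [Z0 b [Z0 b [Z0 b [Z0 b]]]]]
  [Z0 b [Z0 b [Z0 b [Z0 [Z0 b] b]]]]
  [Z0 b [Z0 b [Z0 [Z0 b [Z0 b]] b]]]
  [Z0 b [Z0 b [Z0 [Z0 [Z0 b] b] b]]]
  [Z0 b [Z0 [Z0 b [Z0 b [Z0 b]]] b]]
  [Z0 b [Z0 [Z0 b [Z0 [Z0 b] b]] b]]

16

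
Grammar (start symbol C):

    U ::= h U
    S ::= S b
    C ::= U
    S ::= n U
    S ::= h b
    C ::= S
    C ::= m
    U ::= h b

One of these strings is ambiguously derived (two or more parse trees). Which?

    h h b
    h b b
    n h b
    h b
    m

h b

h h b: 1 tree
h b b: 1 tree
n h b: 1 tree
h b: 2 trees
m: 1 tree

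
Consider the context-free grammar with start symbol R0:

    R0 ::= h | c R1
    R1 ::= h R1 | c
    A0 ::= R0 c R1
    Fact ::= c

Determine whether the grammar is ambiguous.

(A0, Fact are unreachable from R0, so their rules don't affect L(R0).) Each reachable nonterminal has at most one production per leading terminal, and all productions are right-linear; the derivation is determined token-by-token.

Unambiguous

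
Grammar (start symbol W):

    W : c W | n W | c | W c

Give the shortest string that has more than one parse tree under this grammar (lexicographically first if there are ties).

c c

length 1: no string has ≥2 trees
length 2: c c has 2 parse trees

Two derivations of c c:
  W ⇒ c W ⇒ c c
  W ⇒ W c ⇒ c c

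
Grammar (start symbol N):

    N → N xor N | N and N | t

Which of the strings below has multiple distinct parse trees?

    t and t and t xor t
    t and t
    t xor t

t and t and t xor t

t and t and t xor t: 5 trees
t and t: 1 tree
t xor t: 1 tree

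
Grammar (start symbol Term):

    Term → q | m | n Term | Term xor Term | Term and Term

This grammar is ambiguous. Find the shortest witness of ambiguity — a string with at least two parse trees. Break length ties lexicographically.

n m and m

length 1: no string has ≥2 trees
length 2: no string has ≥2 trees
length 3: no string has ≥2 trees
length 4: n m and m has 2 parse trees

Two derivations of n m and m:
  Term ⇒ n Term ⇒ n Term and Term ⇒ n m and Term ⇒ n m and m
  Term ⇒ Term and Term ⇒ n Term and Term ⇒ n m and Term ⇒ n m and m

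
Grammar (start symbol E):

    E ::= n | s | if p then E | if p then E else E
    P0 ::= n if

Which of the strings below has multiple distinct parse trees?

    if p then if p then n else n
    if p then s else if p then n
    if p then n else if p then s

if p then if p then n else n: 2 trees
if p then s else if p then n: 1 tree
if p then n else if p then s: 1 tree

if p then if p then n else n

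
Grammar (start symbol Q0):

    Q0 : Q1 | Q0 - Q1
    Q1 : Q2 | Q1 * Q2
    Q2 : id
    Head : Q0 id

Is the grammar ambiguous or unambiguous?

Unambiguous

(Head is unreachable from Q0, so its rules don't affect L(Q0).) This is a standard precedence ladder (Q0 over Q1 over Q2), with each level left-recursive on its own operator ('-' at Q0, '*' at Q1). That structure is LR(1), hence unambiguous.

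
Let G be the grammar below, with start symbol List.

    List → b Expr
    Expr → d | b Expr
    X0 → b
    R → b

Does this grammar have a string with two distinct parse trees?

Only List, Expr are reachable from List; ignoring the rest: Each reachable nonterminal has at most one production per leading terminal, and all productions are right-linear; the derivation is determined token-by-token.

Unambiguous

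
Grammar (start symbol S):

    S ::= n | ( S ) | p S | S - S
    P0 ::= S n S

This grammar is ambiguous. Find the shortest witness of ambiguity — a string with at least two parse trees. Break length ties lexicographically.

length 1: no string has ≥2 trees
length 2: no string has ≥2 trees
length 3: no string has ≥2 trees
length 4: p n - n has 2 parse trees

Two derivations of p n - n:
  S ⇒ p S ⇒ p S - S ⇒ p n - S ⇒ p n - n
  S ⇒ S - S ⇒ p S - S ⇒ p n - S ⇒ p n - n

p n - n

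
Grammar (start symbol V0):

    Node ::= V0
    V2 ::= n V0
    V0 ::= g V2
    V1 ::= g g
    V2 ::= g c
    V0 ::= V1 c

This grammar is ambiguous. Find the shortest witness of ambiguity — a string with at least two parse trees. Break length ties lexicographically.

g g c

length 3: g g c has 2 parse trees

Two derivations of g g c:
  V0 ⇒ g V2 ⇒ g g c
  V0 ⇒ V1 c ⇒ g g c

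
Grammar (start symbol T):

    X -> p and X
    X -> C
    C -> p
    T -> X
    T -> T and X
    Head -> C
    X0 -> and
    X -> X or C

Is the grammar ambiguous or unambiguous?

Witness: p and p

Derivation 1: T ⇒ X ⇒ p and X ⇒ p and C ⇒ p and p
Derivation 2: T ⇒ T and X ⇒ X and X ⇒ C and X ⇒ p and X ⇒ p and C ⇒ p and p

Two distinct leftmost derivations for the same string.

Ambiguous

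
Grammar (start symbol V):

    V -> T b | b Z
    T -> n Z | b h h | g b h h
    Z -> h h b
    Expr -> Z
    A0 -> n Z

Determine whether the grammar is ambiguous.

Ambiguous

Witness: b h h b

Derivation 1: V ⇒ T b ⇒ b h h b
Derivation 2: V ⇒ b Z ⇒ b h h b

Two distinct leftmost derivations for the same string.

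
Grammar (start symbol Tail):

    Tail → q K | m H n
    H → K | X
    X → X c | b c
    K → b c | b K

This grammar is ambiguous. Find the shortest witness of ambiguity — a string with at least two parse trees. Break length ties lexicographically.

length 3: no string has ≥2 trees
length 4: m b c n has 2 parse trees

Two derivations of m b c n:
  Tail ⇒ m H n ⇒ m K n ⇒ m b c n
  Tail ⇒ m H n ⇒ m X n ⇒ m b c n

m b c n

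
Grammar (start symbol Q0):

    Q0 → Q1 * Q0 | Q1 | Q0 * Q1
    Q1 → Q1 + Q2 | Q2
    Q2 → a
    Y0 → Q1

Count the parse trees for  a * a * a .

Parse trees for a * a * a:
  [Q0 [Q1 [Q2 a]] * [Q0 [Q1 [Q2 a]] * [Q0 [Q1 [Q2 a]]]]]
  [Q0 [Q1 [Q2 a]] * [Q0 [Q0 [Q1 [Q2 a]]] * [Q1 [Q2 a]]]]
  [Q0 [Q0 [Q1 [Q2 a]] * [Q0 [Q1 [Q2 a]]]] * [Q1 [Q2 a]]]
  [Q0 [Q0 [Q0 [Q1 [Q2 a]]] * [Q1 [Q2 a]]] * [Q1 [Q2 a]]]

4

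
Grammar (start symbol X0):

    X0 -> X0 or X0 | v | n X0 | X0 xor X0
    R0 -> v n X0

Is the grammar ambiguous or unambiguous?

Ambiguous

Witness: n v or v

Derivation 1: X0 ⇒ X0 or X0 ⇒ n X0 or X0 ⇒ n v or X0 ⇒ n v or v
Derivation 2: X0 ⇒ n X0 ⇒ n X0 or X0 ⇒ n v or X0 ⇒ n v or v

Two distinct leftmost derivations for the same string.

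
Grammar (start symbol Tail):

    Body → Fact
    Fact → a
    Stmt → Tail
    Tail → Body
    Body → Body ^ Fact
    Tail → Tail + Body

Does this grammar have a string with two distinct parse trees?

Unambiguous

Only Tail, Body, Fact are reachable from Tail; ignoring the rest: This is a standard precedence ladder (Tail over Body over Fact), with each level left-recursive on its own operator ('+' at Tail, '^' at Body). That structure is LR(1), hence unambiguous.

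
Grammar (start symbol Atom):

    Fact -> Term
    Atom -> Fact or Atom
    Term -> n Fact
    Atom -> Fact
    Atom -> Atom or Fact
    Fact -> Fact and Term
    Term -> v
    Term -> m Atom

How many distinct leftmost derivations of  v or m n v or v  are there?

Parse trees for v or m n v or v:
  [Atom [Fact [Term v]] or [Atom [Fact [Term m [Atom [Fact [Term n [Fact [Term v]]]]]]] or [Atom [Fact [Term v]]]]]
  [Atom [Fact [Term v]] or [Atom [Fact [Term m [Atom [Fact [Term n [Fact [Term v]]]] or [Atom [Fact [Term v]]]]]]]]
  [Atom [Fact [Term v]] or [Atom [Fact [Term m [Atom [Atom [Fact [Term n [Fact [Term v]]]]] or [Fact [Term v]]]]]]]
  [Atom [Fact [Term v]] or [Atom [Atom [Fact [Term m [Atom [Fact [Term n [Fact [Term v]]]]]]]] or [Fact [Term v]]]]
  [Atom [Atom [Fact [Term v]]] or [Fact [Term m [Atom [Fact [Term n [Fact [Term v]]]] or [Atom [Fact [Term v]]]]]]]
  [Atom [Atom [Fact [Term v]]] or [Fact [Term m [Atom [Atom [Fact [Term n [Fact [Term v]]]]] or [Fact [Term v]]]]]]
  [Atom [Atom [Fact [Term v]] or [Atom [Fact [Term m [Atom [Fact [Term n [Fact [Term v]]]]]]]]] or [Fact [Term v]]]
  [Atom [Atom [Atom [Fact [Term v]]] or [Fact [Term m [Atom [Fact [Term n [Fact [Term v]]]]]]]] or [Fact [Term v]]]

8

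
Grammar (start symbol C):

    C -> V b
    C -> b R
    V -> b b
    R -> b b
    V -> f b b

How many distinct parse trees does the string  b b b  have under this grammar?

2

Parse trees for b b b:
  [C [V b b] b]
  [C b [R b b]]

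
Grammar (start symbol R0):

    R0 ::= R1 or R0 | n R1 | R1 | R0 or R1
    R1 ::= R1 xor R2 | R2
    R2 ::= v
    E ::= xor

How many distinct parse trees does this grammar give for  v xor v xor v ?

Parse trees for v xor v xor v:
  [R0 [R1 [R1 [R1 [R2 v]] xor [R2 v]] xor [R2 v]]]

1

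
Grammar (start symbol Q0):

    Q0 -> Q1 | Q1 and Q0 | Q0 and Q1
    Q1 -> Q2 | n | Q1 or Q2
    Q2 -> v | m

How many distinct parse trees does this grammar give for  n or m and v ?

Parse trees for n or m and v:
  [Q0 [Q1 [Q1 n] or [Q2 m]] and [Q0 [Q1 [Q2 v]]]]
  [Q0 [Q0 [Q1 [Q1 n] or [Q2 m]]] and [Q1 [Q2 v]]]

2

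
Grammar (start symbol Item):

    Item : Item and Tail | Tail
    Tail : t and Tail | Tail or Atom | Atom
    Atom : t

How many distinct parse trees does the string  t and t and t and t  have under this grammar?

Parse trees for t and t and t and t:
  [Item [Item [Tail [Atom t]]] and [Tail t and [Tail t and [Tail [Atom t]]]]]
  [Item [Item [Item [Tail [Atom t]]] and [Tail [Atom t]]] and [Tail t and [Tail [Atom t]]]]
  [Item [Item [Tail t and [Tail [Atom t]]]] and [Tail t and [Tail [Atom t]]]]
  [Item [Item [Item [Tail [Atom t]]] and [Tail t and [Tail [Atom t]]]] and [Tail [Atom t]]]
  [Item [Item [Item [Item [Tail [Atom t]]] and [Tail [Atom t]]] and [Tail [Atom t]]] and [Tail [Atom t]]]
  [Item [Item [Item [Tail t and [Tail [Atom t]]]] and [Tail [Atom t]]] and [Tail [Atom t]]]
  [Item [Item [Tail t and [Tail t and [Tail [Atom t]]]]] and [Tail [Atom t]]]
  [Item [Tail t and [Tail t and [Tail t and [Tail [Atom t]]]]]]

8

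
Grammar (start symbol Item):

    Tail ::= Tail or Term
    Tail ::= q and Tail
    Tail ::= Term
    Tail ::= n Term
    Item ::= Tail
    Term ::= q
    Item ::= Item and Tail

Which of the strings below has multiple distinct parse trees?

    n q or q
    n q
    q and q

q and q

n q or q: 1 tree
n q: 1 tree
q and q: 2 trees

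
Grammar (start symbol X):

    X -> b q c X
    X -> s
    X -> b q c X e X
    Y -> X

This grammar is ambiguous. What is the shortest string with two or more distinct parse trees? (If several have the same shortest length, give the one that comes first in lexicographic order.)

b q c b q c s e s

length 1: no string has ≥2 trees
length 4: no string has ≥2 trees
length 6: no string has ≥2 trees
length 7: no string has ≥2 trees
length 9: b q c b q c s e s has 2 parse trees

Two derivations of b q c b q c s e s:
  X ⇒ b q c X ⇒ b q c b q c X e X ⇒ b q c b q c s e X ⇒ b q c b q c s e s
  X ⇒ b q c X e X ⇒ b q c b q c X e X ⇒ b q c b q c s e X ⇒ b q c b q c s e s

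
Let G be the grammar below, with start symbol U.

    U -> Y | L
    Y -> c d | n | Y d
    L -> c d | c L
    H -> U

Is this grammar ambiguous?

Ambiguous

Witness: c d

Derivation 1: U ⇒ Y ⇒ c d
Derivation 2: U ⇒ L ⇒ c d

Two distinct leftmost derivations for the same string.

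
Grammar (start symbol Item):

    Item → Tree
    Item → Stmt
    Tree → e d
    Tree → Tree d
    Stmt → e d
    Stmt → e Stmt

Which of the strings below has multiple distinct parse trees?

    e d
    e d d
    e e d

e d: 2 trees
e d d: 1 tree
e e d: 1 tree

e d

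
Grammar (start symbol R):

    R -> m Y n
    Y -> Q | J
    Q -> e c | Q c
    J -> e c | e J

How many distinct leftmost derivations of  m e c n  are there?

Parse trees for m e c n:
  [R m [Y [Q e c]] n]
  [R m [Y [J e c]] n]

2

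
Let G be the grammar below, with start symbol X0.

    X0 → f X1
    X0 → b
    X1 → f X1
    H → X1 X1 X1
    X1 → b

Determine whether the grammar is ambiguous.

(H is unreachable from X0, so its rules don't affect L(X0).) Each reachable nonterminal has at most one production per leading terminal, and all productions are right-linear; the derivation is determined token-by-token.

Unambiguous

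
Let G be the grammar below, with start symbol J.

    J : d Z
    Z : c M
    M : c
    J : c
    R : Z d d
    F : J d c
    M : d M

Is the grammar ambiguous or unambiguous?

Unambiguous

(F, R are unreachable from J, so their rules don't affect L(J).) Restricted to the reachable nonterminals, every rule has the form A → t or A → t B, and no two rules for the same A share a first terminal. The grammar encodes a DFA — one run per string.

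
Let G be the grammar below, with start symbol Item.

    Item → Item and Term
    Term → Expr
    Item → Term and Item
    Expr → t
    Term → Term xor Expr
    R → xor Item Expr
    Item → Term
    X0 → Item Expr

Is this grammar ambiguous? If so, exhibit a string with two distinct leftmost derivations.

Witness: t and t

Derivation 1: Item ⇒ Item and Term ⇒ Term and Term ⇒ Expr and Term ⇒ t and Term ⇒ t and Expr ⇒ t and t
Derivation 2: Item ⇒ Term and Item ⇒ Expr and Item ⇒ t and Item ⇒ t and Term ⇒ t and Expr ⇒ t and t

Two distinct leftmost derivations for the same string.

Ambiguous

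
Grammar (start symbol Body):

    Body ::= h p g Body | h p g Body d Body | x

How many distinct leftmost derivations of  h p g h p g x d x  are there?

Parse trees for h p g h p g x d x:
  [Body h p g [Body h p g [Body x] d [Body x]]]
  [Body h p g [Body h p g [Body x]] d [Body x]]

2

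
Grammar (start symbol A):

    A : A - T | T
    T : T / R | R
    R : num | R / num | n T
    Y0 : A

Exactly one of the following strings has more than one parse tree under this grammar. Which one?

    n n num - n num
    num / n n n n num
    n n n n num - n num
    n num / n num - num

n n num - n num: 1 tree
num / n n n n num: 1 tree
n n n n num - n num: 1 tree
n num / n num - num: 2 trees

n num / n num - num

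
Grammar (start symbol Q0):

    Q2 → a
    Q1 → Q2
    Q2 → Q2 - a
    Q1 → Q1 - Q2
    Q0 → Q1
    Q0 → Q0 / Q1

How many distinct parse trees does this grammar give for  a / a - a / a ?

Parse trees for a / a - a / a:
  [Q0 [Q0 [Q0 [Q1 [Q2 a]]] / [Q1 [Q2 [Q2 a] - a]]] / [Q1 [Q2 a]]]
  [Q0 [Q0 [Q0 [Q1 [Q2 a]]] / [Q1 [Q1 [Q2 a]] - [Q2 a]]] / [Q1 [Q2 a]]]

2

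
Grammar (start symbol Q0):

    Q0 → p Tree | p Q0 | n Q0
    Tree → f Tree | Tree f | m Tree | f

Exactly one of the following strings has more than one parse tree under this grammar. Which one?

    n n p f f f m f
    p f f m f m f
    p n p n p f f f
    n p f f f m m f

n n p f f f m f: 1 tree
p f f m f m f: 1 tree
p n p n p f f f: 4 trees
n p f f f m m f: 1 tree

p n p n p f f f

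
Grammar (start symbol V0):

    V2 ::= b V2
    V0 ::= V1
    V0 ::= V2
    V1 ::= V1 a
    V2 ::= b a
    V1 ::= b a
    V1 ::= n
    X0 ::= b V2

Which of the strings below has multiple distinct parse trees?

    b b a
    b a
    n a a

b b a: 1 tree
b a: 2 trees
n a a: 1 tree

b a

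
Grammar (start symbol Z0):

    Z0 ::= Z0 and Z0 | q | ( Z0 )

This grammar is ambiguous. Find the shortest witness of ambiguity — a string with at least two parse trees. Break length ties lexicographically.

q and q and q

length 1: no string has ≥2 trees
length 3: no string has ≥2 trees
length 5: q and q and q has 2 parse trees

Two derivations of q and q and q:
  Z0 ⇒ Z0 and Z0 ⇒ Z0 and Z0 and Z0 ⇒ q and Z0 and Z0 ⇒ q and q and Z0 ⇒ q and q and q
  Z0 ⇒ Z0 and Z0 ⇒ q and Z0 ⇒ q and Z0 and Z0 ⇒ q and q and Z0 ⇒ q and q and q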